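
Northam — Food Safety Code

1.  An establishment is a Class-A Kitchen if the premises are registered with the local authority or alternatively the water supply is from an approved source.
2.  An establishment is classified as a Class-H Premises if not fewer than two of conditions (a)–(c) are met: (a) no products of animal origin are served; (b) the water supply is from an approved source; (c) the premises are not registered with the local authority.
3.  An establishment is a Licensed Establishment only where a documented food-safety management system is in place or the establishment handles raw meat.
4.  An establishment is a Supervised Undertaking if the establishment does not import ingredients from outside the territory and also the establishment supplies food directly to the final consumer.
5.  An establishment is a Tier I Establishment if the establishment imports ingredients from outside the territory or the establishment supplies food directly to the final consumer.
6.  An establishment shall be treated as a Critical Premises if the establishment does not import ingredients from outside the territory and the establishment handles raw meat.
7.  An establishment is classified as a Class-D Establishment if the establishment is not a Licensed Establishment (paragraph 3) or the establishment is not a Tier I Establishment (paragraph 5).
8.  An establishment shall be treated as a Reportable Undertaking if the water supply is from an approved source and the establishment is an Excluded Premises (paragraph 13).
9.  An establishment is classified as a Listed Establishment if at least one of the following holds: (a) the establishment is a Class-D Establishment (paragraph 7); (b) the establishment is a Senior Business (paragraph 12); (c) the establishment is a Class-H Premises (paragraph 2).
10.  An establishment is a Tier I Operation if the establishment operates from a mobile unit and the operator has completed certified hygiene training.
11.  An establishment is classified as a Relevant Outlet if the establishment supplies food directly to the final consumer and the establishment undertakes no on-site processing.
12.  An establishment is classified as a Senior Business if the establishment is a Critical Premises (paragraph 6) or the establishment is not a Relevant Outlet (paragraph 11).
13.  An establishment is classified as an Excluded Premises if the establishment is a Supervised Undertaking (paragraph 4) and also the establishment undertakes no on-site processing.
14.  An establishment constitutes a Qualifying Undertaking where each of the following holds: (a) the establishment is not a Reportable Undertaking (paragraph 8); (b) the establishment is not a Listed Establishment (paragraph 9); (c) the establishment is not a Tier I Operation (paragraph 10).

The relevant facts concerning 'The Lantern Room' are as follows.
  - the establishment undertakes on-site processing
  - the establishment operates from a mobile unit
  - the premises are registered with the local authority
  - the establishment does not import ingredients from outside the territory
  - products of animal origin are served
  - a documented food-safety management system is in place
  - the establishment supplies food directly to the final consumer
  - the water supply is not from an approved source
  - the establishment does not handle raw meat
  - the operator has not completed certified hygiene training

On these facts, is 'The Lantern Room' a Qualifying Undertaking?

paragraph 4 — Supervised Undertaking: [the establishment does not import ingredients from outside the territory? yes] AND [the establishment supplies food directly to the final consumer? yes] → satisfied.
paragraph 13 — Excluded Premises: [Supervised Undertaking (paragraph 4)? yes] AND [the establishment undertakes no on-site processing? no] → not satisfied.
paragraph 8 — Reportable Undertaking: [the water supply is from an approved source? no] AND [Excluded Premises (paragraph 13)? no] → not satisfied.
paragraph 3 — Licensed Establishment: [a documented food-safety management system is in place? yes] OR [the establishment handles raw meat? no] → satisfied.
paragraph 5 — Tier I Establishment: [the establishment imports ingredients from outside the territory? no] OR [the establishment supplies food directly to the final consumer? yes] → satisfied.
paragraph 7 — Class-D Establishment: [not a Licensed Establishment (paragraph 3)? no] OR [not a Tier I Establishment (paragraph 5)? no] → not satisfied.
paragraph 6 — Critical Premises: [the establishment does not import ingredients from outside the territory? yes] AND [the establishment handles raw meat? no] → not satisfied.
paragraph 11 — Relevant Outlet: [the establishment supplies food directly to the final consumer? yes] AND [the establishment undertakes no on-site processing? no] → not satisfied.
paragraph 12 — Senior Business: [Critical Premises (paragraph 6)? no] OR [not a Relevant Outlet (paragraph 11)? yes] → satisfied.
paragraph 2 — Class-H Premises: no products of animal origin are served? no; the water supply is from an approved source? no; the premises are not registered with the local authority? no — 0 of 3 hold (need ≥2) → not satisfied.
paragraph 9 — Listed Establishment: [Class-D Establishment (paragraph 7)? no] OR [Senior Business (paragraph 12)? yes] OR [Class-H Premises (paragraph 2)? no] → satisfied.
paragraph 10 — Tier I Operation: [the establishment operates from a mobile unit? yes] AND [the operator has completed certified hygiene training? no] → not satisfied.
paragraph 14 — Qualifying Undertaking: [not a Reportable Undertaking (paragraph 8)? yes] AND [not a Listed Establishment (paragraph 9)? no] AND [not a Tier I Operation (paragraph 10)? yes] → not satisfied.

No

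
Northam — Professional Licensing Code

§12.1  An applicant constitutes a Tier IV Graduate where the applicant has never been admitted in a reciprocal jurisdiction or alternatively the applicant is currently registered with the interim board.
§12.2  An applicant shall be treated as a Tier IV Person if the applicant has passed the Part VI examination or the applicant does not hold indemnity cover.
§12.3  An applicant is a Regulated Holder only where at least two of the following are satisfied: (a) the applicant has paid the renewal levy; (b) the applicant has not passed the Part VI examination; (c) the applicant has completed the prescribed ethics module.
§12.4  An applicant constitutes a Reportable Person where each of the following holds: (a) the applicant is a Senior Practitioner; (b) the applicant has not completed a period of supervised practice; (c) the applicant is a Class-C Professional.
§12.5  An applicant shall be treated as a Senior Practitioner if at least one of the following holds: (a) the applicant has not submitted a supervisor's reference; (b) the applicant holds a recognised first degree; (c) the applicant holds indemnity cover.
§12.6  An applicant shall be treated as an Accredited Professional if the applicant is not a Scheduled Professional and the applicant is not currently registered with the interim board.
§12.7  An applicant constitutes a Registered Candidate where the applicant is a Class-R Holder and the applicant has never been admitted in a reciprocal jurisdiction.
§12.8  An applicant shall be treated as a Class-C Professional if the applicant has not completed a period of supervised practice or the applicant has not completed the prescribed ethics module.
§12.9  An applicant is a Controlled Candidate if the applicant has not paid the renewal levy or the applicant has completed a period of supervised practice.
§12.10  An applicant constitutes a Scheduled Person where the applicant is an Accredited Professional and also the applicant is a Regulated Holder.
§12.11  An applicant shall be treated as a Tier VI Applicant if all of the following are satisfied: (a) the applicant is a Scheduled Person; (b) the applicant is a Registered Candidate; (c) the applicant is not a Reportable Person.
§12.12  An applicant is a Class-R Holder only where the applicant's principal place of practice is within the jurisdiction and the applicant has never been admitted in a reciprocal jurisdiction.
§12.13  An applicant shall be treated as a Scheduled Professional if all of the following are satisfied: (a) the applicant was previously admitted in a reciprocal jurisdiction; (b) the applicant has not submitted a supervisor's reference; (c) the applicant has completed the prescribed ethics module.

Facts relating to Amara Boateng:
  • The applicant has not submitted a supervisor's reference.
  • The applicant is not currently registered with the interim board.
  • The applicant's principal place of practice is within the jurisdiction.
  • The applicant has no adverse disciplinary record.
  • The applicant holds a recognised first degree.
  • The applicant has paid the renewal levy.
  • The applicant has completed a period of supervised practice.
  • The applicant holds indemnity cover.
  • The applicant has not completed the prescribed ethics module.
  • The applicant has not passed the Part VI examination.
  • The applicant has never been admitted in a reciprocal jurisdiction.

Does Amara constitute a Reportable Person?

No

Under §12.5: the applicant has not submitted a supervisor's reference? yes; or the applicant holds a recognised first degree? yes; or the applicant holds indemnity cover? yes. So the applicant is a Senior Practitioner.
Under §12.8: the applicant has not completed a period of supervised practice? no; or the applicant has not completed the prescribed ethics module? yes. So the applicant is a Class-C Professional.
Under §12.4: Senior Practitioner (§12.5)? yes; and the applicant has not completed a period of supervised practice? no; and Class-C Professional (§12.8)? yes. So the applicant is not a Reportable Person.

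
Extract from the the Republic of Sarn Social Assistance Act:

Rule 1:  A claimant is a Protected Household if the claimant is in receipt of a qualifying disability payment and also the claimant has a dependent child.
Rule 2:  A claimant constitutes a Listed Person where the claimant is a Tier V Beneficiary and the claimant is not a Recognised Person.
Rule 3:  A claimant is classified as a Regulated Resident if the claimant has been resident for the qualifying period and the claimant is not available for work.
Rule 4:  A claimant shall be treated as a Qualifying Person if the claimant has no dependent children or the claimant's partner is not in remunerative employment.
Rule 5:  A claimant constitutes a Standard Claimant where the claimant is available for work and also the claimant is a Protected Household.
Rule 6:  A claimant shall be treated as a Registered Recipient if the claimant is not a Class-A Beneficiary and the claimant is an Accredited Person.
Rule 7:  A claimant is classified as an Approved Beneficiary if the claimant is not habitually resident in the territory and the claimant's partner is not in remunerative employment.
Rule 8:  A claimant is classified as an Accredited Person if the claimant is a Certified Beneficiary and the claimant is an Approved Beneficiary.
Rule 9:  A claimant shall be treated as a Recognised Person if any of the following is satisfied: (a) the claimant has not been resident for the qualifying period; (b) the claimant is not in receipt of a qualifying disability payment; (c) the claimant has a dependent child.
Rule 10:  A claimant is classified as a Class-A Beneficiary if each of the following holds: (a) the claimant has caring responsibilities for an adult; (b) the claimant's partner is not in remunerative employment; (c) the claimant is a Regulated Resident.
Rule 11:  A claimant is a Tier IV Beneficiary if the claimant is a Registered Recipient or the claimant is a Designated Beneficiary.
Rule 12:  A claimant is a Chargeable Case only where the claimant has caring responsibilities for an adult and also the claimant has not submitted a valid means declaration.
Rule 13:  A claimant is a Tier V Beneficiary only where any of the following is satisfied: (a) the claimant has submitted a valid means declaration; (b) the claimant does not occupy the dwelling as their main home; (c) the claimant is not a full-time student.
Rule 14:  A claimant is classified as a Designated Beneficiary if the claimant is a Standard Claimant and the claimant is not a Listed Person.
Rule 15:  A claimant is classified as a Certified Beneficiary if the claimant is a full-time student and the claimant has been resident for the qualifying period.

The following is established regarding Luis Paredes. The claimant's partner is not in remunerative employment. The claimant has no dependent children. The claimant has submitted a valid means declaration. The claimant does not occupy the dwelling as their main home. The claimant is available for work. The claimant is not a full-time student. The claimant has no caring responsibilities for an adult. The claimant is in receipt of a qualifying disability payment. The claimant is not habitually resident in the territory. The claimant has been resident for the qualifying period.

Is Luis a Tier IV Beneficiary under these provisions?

No

Under rule 3: the claimant has been resident for the qualifying period? yes; and the claimant is not available for work? no. So the claimant is not a Regulated Resident.
Under rule 10: the claimant has caring responsibilities for an adult? no; and the claimant's partner is not in remunerative employment? yes; and Regulated Resident (rule 3)? no. So the claimant is not a Class-A Beneficiary.
Under rule 15: the claimant is a full-time student? no; and the claimant has been resident for the qualifying period? yes. So the claimant is not a Certified Beneficiary.
Under rule 7: the claimant is not habitually resident in the territory? yes; and the claimant's partner is not in remunerative employment? yes. So the claimant is an Approved Beneficiary.
Under rule 8: Certified Beneficiary (rule 15)? no; and Approved Beneficiary (rule 7)? yes. So the claimant is not an Accredited Person.
Under rule 6: not a Class-A Beneficiary (rule 10)? yes; and Accredited Person (rule 8)? no. So the claimant is not a Registered Recipient.
Under rule 1: the claimant is in receipt of a qualifying disability payment? yes; and the claimant has a dependent child? no. So the claimant is not a Protected Household.
Under rule 5: the claimant is available for work? yes; and Protected Household (rule 1)? no. So the claimant is not a Standard Claimant.
Under rule 13: the claimant has submitted a valid means declaration? yes; or the claimant does not occupy the dwelling as their main home? yes; or the claimant is not a full-time student? yes. So the claimant is a Tier V Beneficiary.
Under rule 9: the claimant has not been resident for the qualifying period? no; or the claimant is not in receipt of a qualifying disability payment? no; or the claimant has a dependent child? no. So the claimant is not a Recognised Person.
Under rule 2: Tier V Beneficiary (rule 13)? yes; and not a Recognised Person (rule 9)? yes. So the claimant is a Listed Person.
Under rule 14: Standard Claimant (rule 5)? no; and not a Listed Person (rule 2)? no. So the claimant is not a Designated Beneficiary.
Under rule 11: Registered Recipient (rule 6)? no; or Designated Beneficiary (rule 14)? no. So the claimant is not a Tier IV Beneficiary.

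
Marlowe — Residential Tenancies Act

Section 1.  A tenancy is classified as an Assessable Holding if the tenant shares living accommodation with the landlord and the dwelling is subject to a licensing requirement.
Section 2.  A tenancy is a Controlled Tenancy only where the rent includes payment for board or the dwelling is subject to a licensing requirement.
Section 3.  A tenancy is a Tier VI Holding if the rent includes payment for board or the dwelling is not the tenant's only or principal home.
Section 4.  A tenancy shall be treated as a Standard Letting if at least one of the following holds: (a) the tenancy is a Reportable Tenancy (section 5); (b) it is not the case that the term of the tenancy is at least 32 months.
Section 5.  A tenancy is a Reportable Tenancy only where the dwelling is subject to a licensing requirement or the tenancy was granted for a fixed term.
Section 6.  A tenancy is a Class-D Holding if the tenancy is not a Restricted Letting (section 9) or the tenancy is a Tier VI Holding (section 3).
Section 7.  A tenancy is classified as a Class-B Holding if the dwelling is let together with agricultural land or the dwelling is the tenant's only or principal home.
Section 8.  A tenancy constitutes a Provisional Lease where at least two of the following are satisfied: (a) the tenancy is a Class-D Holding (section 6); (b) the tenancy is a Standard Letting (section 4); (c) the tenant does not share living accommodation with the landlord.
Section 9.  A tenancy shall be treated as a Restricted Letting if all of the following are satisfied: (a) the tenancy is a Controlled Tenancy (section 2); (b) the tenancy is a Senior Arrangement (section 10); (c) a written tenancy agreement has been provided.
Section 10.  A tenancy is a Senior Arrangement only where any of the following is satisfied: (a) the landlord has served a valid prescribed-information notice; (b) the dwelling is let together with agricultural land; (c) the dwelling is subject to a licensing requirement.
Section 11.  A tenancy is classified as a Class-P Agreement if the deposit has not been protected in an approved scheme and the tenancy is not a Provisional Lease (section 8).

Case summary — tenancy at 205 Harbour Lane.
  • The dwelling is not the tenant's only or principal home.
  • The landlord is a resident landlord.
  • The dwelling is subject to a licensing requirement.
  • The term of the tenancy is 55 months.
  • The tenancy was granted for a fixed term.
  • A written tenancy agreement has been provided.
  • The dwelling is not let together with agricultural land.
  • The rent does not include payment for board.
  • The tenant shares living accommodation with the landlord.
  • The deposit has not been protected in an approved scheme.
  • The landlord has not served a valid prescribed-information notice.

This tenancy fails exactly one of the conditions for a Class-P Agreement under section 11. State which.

Provisional Lease

Under section 2: the rent includes payment for board? no; or the dwelling is subject to a licensing requirement? yes. So the tenancy is a Controlled Tenancy.
Under section 10: the landlord has served a valid prescribed-information notice? no; or the dwelling is let together with agricultural land? no; or the dwelling is subject to a licensing requirement? yes. So the tenancy is a Senior Arrangement.
Under section 9: Controlled Tenancy (section 2)? yes; and Senior Arrangement (section 10)? yes; and a written tenancy agreement has been provided? yes. So the tenancy is a Restricted Letting.
Under section 3: the rent includes payment for board? no; or the dwelling is not the tenant's only or principal home? yes. So the tenancy is a Tier VI Holding.
Under section 6: not a Restricted Letting (section 9)? no; or Tier VI Holding (section 3)? yes. So the tenancy is a Class-D Holding.
Under section 5: the dwelling is subject to a licensing requirement? yes; or the tenancy was granted for a fixed term? yes. So the tenancy is a Reportable Tenancy.
Under section 4: Reportable Tenancy (section 5)? yes; or term of the tenancy: 55 months ≥ 32 months? yes, so negated condition no. So the tenancy is a Standard Letting.
Under section 8: Class-D Holding (section 6)? yes; Standard Letting (section 4)? yes; the tenant does not share living accommodation with the landlord? no — 2 of 3 hold (need ≥2) → satisfied.
Under section 11: the deposit has not been protected in an approved scheme? yes; and not a Provisional Lease (section 8)? no. So the tenancy is not a Class-P Agreement.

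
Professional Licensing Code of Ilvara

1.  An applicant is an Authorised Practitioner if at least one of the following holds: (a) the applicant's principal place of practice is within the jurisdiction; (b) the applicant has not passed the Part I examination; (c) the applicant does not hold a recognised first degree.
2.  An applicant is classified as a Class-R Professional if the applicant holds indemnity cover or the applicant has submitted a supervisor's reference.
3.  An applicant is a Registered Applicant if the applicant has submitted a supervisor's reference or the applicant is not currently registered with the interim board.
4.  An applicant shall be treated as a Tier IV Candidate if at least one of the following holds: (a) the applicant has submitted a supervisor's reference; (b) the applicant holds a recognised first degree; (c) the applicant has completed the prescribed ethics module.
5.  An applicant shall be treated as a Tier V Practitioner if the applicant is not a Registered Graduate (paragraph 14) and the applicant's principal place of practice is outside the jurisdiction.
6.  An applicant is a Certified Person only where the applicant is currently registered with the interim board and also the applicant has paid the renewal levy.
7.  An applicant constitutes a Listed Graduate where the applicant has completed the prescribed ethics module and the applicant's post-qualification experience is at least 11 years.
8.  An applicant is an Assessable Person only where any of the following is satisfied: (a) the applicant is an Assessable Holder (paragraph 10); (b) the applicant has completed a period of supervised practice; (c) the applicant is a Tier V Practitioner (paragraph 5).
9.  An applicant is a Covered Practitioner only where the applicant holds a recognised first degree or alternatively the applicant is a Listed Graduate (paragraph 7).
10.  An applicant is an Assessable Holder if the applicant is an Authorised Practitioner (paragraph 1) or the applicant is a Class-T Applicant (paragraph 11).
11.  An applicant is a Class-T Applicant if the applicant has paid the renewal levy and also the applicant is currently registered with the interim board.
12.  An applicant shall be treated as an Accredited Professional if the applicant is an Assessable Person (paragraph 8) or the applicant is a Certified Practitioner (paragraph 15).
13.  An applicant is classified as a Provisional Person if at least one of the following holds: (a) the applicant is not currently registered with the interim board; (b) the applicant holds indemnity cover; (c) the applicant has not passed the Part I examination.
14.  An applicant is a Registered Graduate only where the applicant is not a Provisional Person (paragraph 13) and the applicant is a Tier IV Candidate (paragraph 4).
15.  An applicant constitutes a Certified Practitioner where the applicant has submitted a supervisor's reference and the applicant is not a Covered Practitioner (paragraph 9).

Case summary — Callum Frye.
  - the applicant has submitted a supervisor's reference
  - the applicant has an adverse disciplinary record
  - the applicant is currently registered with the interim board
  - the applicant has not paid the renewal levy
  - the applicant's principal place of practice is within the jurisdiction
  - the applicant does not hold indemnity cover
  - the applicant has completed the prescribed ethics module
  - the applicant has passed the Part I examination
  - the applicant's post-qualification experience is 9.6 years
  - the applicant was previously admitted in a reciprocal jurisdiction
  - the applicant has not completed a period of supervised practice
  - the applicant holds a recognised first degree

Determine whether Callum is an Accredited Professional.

Under paragraph 1: the applicant's principal place of practice is within the jurisdiction? yes; or the applicant has not passed the Part I examination? no; or the applicant does not hold a recognised first degree? no. So the applicant is an Authorised Practitioner.
Under paragraph 11: the applicant has paid the renewal levy? no; and the applicant is currently registered with the interim board? yes. So the applicant is not a Class-T Applicant.
Under paragraph 10: Authorised Practitioner (paragraph 1)? yes; or Class-T Applicant (paragraph 11)? no. So the applicant is an Assessable Holder.
Under paragraph 13: the applicant is not currently registered with the interim board? no; or the applicant holds indemnity cover? no; or the applicant has not passed the Part I examination? no. So the applicant is not a Provisional Person.
Under paragraph 4: the applicant has submitted a supervisor's reference? yes; or the applicant holds a recognised first degree? yes; or the applicant has completed the prescribed ethics module? yes. So the applicant is a Tier IV Candidate.
Under paragraph 14: not a Provisional Person (paragraph 13)? yes; and Tier IV Candidate (paragraph 4)? yes. So the applicant is a Registered Graduate.
Under paragraph 5: not a Registered Graduate (paragraph 14)? no; and the applicant's principal place of practice is outside the jurisdiction? no. So the applicant is not a Tier V Practitioner.
Under paragraph 8: Assessable Holder (paragraph 10)? yes; or the applicant has completed a period of supervised practice? no; or Tier V Practitioner (paragraph 5)? no. So the applicant is an Assessable Person.
Under paragraph 7: the applicant has completed the prescribed ethics module? yes; and applicant's post-qualification experience: 9.6 years ≥ 11 years? no. So the applicant is not a Listed Graduate.
Under paragraph 9: the applicant holds a recognised first degree? yes; or Listed Graduate (paragraph 7)? no. So the applicant is a Covered Practitioner.
Under paragraph 15: the applicant has submitted a supervisor's reference? yes; and not a Covered Practitioner (paragraph 9)? no. So the applicant is not a Certified Practitioner.
Under paragraph 12: Assessable Person (paragraph 8)? yes; or Certified Practitioner (paragraph 15)? no. So the applicant is an Accredited Professional.

Yes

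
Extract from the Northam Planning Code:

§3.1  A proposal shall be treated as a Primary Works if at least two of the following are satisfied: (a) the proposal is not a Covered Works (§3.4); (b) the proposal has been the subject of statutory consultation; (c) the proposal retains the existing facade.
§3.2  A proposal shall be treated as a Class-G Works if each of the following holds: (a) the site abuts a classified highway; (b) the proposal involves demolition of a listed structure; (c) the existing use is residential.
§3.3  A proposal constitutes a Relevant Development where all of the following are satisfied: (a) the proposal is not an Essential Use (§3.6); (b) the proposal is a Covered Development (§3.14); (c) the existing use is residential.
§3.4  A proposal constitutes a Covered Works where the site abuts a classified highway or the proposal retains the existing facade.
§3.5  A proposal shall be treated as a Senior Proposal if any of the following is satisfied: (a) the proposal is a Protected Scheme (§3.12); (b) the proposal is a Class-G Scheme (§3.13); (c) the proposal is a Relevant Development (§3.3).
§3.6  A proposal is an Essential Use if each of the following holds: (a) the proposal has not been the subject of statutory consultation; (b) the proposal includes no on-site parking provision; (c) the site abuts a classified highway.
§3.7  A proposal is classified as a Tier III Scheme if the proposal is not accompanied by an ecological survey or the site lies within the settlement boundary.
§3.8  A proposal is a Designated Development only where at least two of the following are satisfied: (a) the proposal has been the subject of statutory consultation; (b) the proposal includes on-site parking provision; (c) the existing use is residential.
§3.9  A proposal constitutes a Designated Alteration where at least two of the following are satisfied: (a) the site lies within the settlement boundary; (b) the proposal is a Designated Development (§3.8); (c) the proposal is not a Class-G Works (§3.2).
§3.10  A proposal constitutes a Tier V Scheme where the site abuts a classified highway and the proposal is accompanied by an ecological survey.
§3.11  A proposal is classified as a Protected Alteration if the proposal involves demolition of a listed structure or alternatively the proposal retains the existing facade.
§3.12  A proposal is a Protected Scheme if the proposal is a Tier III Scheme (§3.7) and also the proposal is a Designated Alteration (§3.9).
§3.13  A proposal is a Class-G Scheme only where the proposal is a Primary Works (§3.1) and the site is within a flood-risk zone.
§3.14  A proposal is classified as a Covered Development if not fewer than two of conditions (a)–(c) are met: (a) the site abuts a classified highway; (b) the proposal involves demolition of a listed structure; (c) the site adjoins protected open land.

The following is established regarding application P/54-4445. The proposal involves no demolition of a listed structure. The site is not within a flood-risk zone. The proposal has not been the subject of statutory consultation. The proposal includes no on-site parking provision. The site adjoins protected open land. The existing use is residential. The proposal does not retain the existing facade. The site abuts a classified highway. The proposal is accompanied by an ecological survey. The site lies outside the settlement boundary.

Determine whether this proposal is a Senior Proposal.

§3.7 — Tier III Scheme: [the proposal is not accompanied by an ecological survey? no] OR [the site lies within the settlement boundary? no] → not satisfied.
§3.8 — Designated Development: the proposal has been the subject of statutory consultation? no; the proposal includes on-site parking provision? no; the existing use is residential? yes — 1 of 3 hold (need ≥2) → not satisfied.
§3.2 — Class-G Works: [the site abuts a classified highway? yes] AND [the proposal involves demolition of a listed structure? no] AND [the existing use is residential? yes] → not satisfied.
§3.9 — Designated Alteration: the site lies within the settlement boundary? no; Designated Development (§3.8)? no; not a Class-G Works (§3.2)? yes — 1 of 3 hold (need ≥2) → not satisfied.
§3.12 — Protected Scheme: [Tier III Scheme (§3.7)? no] AND [Designated Alteration (§3.9)? no] → not satisfied.
§3.4 — Covered Works: [the site abuts a classified highway? yes] OR [the proposal retains the existing facade? no] → satisfied.
§3.1 — Primary Works: not a Covered Works (§3.4)? no; the proposal has been the subject of statutory consultation? no; the proposal retains the existing facade? no — 0 of 3 hold (need ≥2) → not satisfied.
§3.13 — Class-G Scheme: [Primary Works (§3.1)? no] AND [the site is within a flood-risk zone? no] → not satisfied.
§3.6 — Essential Use: [the proposal has not been the subject of statutory consultation? yes] AND [the proposal includes no on-site parking provision? yes] AND [the site abuts a classified highway? yes] → satisfied.
§3.14 — Covered Development: the site abuts a classified highway? yes; the proposal involves demolition of a listed structure? no; the site adjoins protected open land? yes — 2 of 3 hold (need ≥2) → satisfied.
§3.3 — Relevant Development: [not an Essential Use (§3.6)? no] AND [Covered Development (§3.14)? yes] AND [the existing use is residential? yes] → not satisfied.
§3.5 — Senior Proposal: [Protected Scheme (§3.12)? no] OR [Class-G Scheme (§3.13)? no] OR [Relevant Development (§3.3)? no] → not satisfied.

No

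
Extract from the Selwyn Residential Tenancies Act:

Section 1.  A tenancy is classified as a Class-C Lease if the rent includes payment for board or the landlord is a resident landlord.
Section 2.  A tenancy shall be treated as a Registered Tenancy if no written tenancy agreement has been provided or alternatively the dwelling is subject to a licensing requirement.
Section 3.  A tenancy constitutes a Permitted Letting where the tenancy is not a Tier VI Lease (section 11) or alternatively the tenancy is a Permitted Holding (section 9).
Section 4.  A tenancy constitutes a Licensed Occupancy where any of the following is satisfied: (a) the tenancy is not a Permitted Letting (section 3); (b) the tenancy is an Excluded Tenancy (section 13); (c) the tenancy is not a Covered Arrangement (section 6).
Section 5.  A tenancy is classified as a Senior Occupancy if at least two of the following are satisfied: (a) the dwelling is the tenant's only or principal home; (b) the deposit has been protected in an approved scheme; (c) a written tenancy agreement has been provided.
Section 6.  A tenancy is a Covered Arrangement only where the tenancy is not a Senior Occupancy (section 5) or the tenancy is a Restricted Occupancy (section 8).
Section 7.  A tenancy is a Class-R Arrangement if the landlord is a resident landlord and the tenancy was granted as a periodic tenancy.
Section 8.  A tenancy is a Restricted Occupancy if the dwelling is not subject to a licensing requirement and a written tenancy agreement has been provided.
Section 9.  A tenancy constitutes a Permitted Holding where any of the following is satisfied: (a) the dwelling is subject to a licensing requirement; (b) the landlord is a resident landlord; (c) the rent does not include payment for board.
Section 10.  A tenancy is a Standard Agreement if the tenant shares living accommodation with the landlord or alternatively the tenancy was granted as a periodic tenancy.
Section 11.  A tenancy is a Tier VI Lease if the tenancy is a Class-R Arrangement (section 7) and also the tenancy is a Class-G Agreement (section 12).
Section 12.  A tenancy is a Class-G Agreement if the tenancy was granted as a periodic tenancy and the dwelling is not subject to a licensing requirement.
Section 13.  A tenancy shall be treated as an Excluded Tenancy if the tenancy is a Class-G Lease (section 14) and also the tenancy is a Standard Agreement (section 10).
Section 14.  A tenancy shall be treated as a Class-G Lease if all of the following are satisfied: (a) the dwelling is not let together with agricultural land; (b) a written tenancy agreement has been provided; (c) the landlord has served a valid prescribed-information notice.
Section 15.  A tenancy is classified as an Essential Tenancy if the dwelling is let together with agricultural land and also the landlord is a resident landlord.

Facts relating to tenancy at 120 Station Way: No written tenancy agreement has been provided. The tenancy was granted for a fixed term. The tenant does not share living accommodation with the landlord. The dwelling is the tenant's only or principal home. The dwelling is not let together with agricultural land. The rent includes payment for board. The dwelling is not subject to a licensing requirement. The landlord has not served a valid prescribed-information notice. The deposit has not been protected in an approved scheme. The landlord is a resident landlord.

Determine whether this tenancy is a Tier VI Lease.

Under section 7: the landlord is a resident landlord? yes; and the tenancy was granted as a periodic tenancy? no. So the tenancy is not a Class-R Arrangement.
Under section 12: the tenancy was granted as a periodic tenancy? no; and the dwelling is not subject to a licensing requirement? yes. So the tenancy is not a Class-G Agreement.
Under section 11: Class-R Arrangement (section 7)? no; and Class-G Agreement (section 12)? no. So the tenancy is not a Tier VI Lease.

No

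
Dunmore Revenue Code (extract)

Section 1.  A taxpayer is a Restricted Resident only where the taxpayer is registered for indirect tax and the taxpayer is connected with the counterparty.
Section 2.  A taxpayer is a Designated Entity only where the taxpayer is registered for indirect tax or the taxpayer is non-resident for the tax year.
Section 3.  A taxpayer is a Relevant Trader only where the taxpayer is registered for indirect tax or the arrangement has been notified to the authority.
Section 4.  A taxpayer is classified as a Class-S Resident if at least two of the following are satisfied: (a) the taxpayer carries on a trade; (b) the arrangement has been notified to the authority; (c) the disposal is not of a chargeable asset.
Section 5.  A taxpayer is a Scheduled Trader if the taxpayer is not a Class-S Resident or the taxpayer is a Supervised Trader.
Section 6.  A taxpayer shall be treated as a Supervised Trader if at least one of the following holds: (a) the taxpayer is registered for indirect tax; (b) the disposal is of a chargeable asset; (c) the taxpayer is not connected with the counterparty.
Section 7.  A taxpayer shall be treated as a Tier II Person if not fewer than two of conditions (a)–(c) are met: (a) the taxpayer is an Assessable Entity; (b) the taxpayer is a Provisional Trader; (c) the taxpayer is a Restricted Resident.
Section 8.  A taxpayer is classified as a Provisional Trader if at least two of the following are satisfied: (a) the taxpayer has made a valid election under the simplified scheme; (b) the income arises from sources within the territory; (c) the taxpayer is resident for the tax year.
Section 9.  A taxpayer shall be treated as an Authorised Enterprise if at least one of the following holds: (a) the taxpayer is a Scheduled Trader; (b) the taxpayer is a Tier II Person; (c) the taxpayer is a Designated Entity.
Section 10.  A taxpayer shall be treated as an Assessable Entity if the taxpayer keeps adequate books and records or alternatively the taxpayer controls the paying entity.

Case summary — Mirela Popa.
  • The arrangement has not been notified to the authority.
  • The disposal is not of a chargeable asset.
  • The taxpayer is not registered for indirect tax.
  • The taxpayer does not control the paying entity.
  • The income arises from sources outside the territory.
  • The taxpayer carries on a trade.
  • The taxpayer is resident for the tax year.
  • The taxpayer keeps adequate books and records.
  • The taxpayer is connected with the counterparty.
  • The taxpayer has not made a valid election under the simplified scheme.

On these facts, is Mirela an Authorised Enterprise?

section 4 — Class-S Resident: the taxpayer carries on a trade? yes; the arrangement has been notified to the authority? no; the disposal is not of a chargeable asset? yes — 2 of 3 hold (need ≥2) → satisfied.
section 6 — Supervised Trader: [the taxpayer is registered for indirect tax? no] OR [the disposal is of a chargeable asset? no] OR [the taxpayer is not connected with the counterparty? no] → not satisfied.
section 5 — Scheduled Trader: [not a Class-S Resident (section 4)? no] OR [Supervised Trader (section 6)? no] → not satisfied.
section 10 — Assessable Entity: [the taxpayer keeps adequate books and records? yes] OR [the taxpayer controls the paying entity? no] → satisfied.
section 8 — Provisional Trader: the taxpayer has made a valid election under the simplified scheme? no; the income arises from sources within the territory? no; the taxpayer is resident for the tax year? yes — 1 of 3 hold (need ≥2) → not satisfied.
section 1 — Restricted Resident: [the taxpayer is registered for indirect tax? no] AND [the taxpayer is connected with the counterparty? yes] → not satisfied.
section 7 — Tier II Person: Assessable Entity (section 10)? yes; Provisional Trader (section 8)? no; Restricted Resident (section 1)? no — 1 of 3 hold (need ≥2) → not satisfied.
section 2 — Designated Entity: [the taxpayer is registered for indirect tax? no] OR [the taxpayer is non-resident for the tax year? no] → not satisfied.
section 9 — Authorised Enterprise: [Scheduled Trader (section 5)? no] OR [Tier II Person (section 7)? no] OR [Designated Entity (section 2)? no] → not satisfied.

No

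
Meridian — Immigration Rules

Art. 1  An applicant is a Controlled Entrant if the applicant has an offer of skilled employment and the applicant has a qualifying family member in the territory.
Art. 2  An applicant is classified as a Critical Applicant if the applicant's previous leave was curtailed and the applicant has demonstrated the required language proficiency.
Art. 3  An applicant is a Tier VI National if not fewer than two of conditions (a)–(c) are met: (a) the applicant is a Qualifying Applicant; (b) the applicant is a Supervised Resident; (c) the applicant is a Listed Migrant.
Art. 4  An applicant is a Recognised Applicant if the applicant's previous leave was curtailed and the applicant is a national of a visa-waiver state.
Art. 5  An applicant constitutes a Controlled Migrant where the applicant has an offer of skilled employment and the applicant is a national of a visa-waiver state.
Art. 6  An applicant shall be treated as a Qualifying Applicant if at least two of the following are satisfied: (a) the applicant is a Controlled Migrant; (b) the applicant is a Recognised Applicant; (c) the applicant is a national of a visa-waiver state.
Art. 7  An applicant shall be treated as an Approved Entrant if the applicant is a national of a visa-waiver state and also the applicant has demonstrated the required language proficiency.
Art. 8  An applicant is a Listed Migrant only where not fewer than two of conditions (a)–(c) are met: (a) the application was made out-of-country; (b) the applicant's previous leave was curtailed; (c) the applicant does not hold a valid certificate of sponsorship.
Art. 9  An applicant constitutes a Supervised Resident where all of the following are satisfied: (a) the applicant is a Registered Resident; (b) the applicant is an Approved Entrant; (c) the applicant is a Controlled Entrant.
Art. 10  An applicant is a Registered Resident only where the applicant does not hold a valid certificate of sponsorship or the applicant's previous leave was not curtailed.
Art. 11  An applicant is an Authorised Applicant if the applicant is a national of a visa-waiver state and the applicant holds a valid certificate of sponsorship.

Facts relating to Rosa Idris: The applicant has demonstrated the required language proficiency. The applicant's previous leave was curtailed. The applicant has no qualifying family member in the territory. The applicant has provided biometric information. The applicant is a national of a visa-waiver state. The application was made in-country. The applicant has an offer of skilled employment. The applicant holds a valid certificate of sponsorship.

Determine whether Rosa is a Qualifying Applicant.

article 5 — Controlled Migrant: [the applicant has an offer of skilled employment? yes] AND [the applicant is a national of a visa-waiver state? yes] → satisfied.
article 4 — Recognised Applicant: [the applicant's previous leave was curtailed? yes] AND [the applicant is a national of a visa-waiver state? yes] → satisfied.
article 6 — Qualifying Applicant: Controlled Migrant (article 5)? yes; Recognised Applicant (article 4)? yes; the applicant is a national of a visa-waiver state? yes — 3 of 3 hold (need ≥2) → satisfied.

Yes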